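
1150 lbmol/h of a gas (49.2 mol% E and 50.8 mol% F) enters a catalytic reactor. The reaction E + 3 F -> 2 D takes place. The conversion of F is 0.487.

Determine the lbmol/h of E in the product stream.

F reacted = 0.487 × 584.2 = 284.5 lbmol/h; ν_F = −3, so ξ = 284.5/3 = 94.84 lbmol/h.
Outlet amounts (n = n₀ + ν ξ):
  E: 565.8 − 1(94.84) = 471
  F: 584.2 − 3(94.84) = 299.7
  D: 0 + 2(94.84) = 189.7

471 lbmol/h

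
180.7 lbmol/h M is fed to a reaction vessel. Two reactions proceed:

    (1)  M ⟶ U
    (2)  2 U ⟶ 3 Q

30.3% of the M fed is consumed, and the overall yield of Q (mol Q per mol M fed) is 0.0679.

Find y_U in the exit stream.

0.252

Conversion of M: M consumed = 1ξ₁ = 0.303 × 180.7 → ξ₁ = 54.75 lbmol/h.
Yield of Q: 3ξ₂ / 180.7 = 0.0679 → ξ₂ = 4.09 lbmol/h.
Outlet amounts (n = n₀ + Σ ν·ξ):
  M: 180.7 − 1(54.75) = 125.9
  U: 0 + 1(54.75) − 2(4.09) = 46.57
  Q: 0 + 3(4.09) = 12.27
Total out = 184.8 lbmol/h; y_U = 46.57 / 184.8 = 0.252.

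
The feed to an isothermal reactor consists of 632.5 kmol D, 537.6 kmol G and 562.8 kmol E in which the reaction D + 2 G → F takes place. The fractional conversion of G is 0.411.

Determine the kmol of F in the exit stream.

110 kmol

G reacted = 0.411 × 537.6 = 221 kmol; ν_G = −2, so ξ = 221/2 = 110.5 kmol.
Outlet amounts (n = n₀ + ν ξ):
  D: 632.5 − 1(110.5) = 522
  G: 537.6 − 2(110.5) = 316.6
  F: 0 + 1(110.5) = 110.5
  E: 562.8 (inert)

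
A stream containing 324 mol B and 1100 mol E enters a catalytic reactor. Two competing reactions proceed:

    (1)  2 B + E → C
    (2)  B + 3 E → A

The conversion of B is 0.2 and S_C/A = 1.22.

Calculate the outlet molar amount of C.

Conversion of B: B consumed = 0.2 × 324 = 64.8 mol = 2ξ₁ + 1ξ₂.
Selectivity: 1ξ₁ / (1ξ₂) = 1.22 → ξ₁ = 1.22 ξ₂.
Substitute: (2·1.22 + 1) ξ₂ = 64.8 → ξ₂ = 18.84 mol, ξ₁ = 22.98 mol.
Outlet amounts (n = n₀ + Σ ν·ξ):
  B: 324 − 2(22.98) − 1(18.84) = 259.2
  E: 1100 − 1(22.98) − 3(18.84) = 1021
  C: 0 + 1(22.98) = 22.98
  A: 0 + 1(18.84) = 18.84

23 mol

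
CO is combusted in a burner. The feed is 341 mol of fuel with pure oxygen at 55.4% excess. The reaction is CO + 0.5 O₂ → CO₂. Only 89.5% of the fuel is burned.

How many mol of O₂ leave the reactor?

112 mol

Stoichiometric O₂ = 0.5 × 341 = 170.5 mol; O₂ fed = 170.5 × 1.554 = 265 mol.
Fuel reacted = 0.895 × 341 → ξ = 305.2 mol.
Outlet (n = n₀ + ν ξ):
  CO: 341 − 1(305.2) = 35.81
  O₂: 265 − 0.5(305.2) = 112.4
  CO₂: 0 + 1(305.2) = 305.2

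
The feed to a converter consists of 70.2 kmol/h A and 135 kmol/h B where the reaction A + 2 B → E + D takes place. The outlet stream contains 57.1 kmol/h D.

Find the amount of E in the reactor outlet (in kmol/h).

57.1 kmol/h

For D: n = n₀ + 1ξ → 57.1 = 0 + 1ξ, giving ξ = 57.1 kmol/h.
Outlet amounts (n = n₀ + ν ξ):
  A: 70.2 − 1(57.1) = 13.1
  B: 135 − 2(57.1) = 20.8
  E: 0 + 1(57.1) = 57.1
  D: 0 + 1(57.1) = 57.1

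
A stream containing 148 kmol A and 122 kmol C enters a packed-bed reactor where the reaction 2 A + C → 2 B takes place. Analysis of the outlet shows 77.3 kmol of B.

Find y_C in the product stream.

For B: n = n₀ + 2ξ → 77.3 = 0 + 2ξ, giving ξ = 38.65 kmol.
Outlet amounts (n = n₀ + ν ξ):
  A: 148 − 2(38.65) = 70.7
  C: 122 − 1(38.65) = 83.35
  B: 0 + 2(38.65) = 77.3
Total out = 231.3 kmol; y_C = 83.35 / 231.3 = 0.3603.

0.36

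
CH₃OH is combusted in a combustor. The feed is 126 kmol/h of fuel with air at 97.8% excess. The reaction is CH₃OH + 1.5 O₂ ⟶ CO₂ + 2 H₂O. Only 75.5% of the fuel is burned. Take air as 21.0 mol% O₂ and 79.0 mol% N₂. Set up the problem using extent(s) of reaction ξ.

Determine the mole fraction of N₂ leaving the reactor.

Stoichiometric O₂ = 1.5 × 126 = 189 kmol/h; O₂ fed = 189 × 1.978 = 373.8 kmol/h.
N₂ fed = 373.8 × 79/21 = 1406 kmol/h.
Fuel reacted = 0.755 × 126 → ξ = 95.13 kmol/h.
Outlet (n = n₀ + ν ξ):
  CH₃OH: 126 − 1(95.13) = 30.87
  O₂: 373.8 − 1.5(95.13) = 231.1
  N₂: 1406 (inert)
  CO₂: 0 + 1(95.13) = 95.13
  H₂O: 0 + 2(95.13) = 190.3
Total out = 1954 kmol/h; y_N₂ = 1406 / 1954 = 0.7198.

0.72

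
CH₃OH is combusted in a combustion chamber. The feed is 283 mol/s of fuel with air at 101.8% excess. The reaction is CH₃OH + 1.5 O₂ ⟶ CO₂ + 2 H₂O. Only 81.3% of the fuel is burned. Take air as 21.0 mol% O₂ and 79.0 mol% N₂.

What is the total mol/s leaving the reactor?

Stoichiometric O₂ = 1.5 × 283 = 424.5 mol/s; O₂ fed = 424.5 × 2.018 = 856.6 mol/s.
N₂ fed = 856.6 × 79/21 = 3223 mol/s.
Fuel reacted = 0.813 × 283 → ξ = 230.1 mol/s.
Outlet (n = n₀ + ν ξ):
  CH₃OH: 283 − 1(230.1) = 52.92
  O₂: 856.6 − 1.5(230.1) = 511.5
  N₂: 3223 (inert)
  CO₂: 0 + 1(230.1) = 230.1
  H₂O: 0 + 2(230.1) = 460.2
Total out = 52.92 + 511.5 + 3223 + 230.1 + 460.2 = 4477 mol/s.

4480 mol/s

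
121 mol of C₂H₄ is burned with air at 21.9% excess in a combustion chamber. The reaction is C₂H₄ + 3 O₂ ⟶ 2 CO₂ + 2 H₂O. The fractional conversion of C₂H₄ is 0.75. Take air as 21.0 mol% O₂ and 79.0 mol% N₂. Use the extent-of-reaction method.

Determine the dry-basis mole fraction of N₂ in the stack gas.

Stoichiometric O₂ = 3 × 121 = 363 mol; O₂ fed = 363 × 1.219 = 442.5 mol.
N₂ fed = 442.5 × 79/21 = 1665 mol.
Fuel reacted = 0.75 × 121 → ξ = 90.75 mol.
Outlet (n = n₀ + ν ξ):
  C₂H₄: 121 − 1(90.75) = 30.25
  O₂: 442.5 − 3(90.75) = 170.2
  N₂: 1665 (inert)
  CO₂: 0 + 2(90.75) = 181.5
  H₂O: 0 + 2(90.75) = 181.5
Dry total = 2047 mol; y_N₂ (dry) = 1665 / 2047 = 0.8134.

0.813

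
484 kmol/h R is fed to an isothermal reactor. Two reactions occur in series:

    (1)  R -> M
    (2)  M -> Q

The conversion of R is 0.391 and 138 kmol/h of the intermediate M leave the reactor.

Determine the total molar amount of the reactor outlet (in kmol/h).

Conversion of R: R consumed = 1ξ₁ = 0.391 × 484 → ξ₁ = 189.2 kmol/h.
M balance: n_M = 0 + 1ξ₁ − 1ξ₂ = 138 → ξ₂ = (1·189.2 − 138)/1 = 51.24 kmol/h.
Outlet amounts (n = n₀ + Σ ν·ξ):
  R: 484 − 1(189.2) = 294.8
  M: 0 + 1(189.2) − 1(51.24) = 138
  Q: 0 + 1(51.24) = 51.24
Total out = 294.8 + 138 + 51.24 = 484 kmol/h.

484 kmol/h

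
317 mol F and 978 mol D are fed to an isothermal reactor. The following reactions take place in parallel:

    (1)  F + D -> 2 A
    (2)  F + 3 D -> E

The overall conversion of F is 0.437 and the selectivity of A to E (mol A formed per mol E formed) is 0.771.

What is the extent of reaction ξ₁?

ξ₁ = 38.5 mol

Conversion of F: F consumed = 0.437 × 317 = 138.5 mol = 1ξ₁ + 1ξ₂.
Selectivity: 2ξ₁ / (1ξ₂) = 0.771 → ξ₁ = 0.3855 ξ₂.
Substitute: (1·0.3855 + 1) ξ₂ = 138.5 → ξ₂ = 99.98 mol, ξ₁ = 38.54 mol.
Outlet amounts (n = n₀ + Σ ν·ξ):
  F: 317 − 1(38.54) − 1(99.98) = 178.5
  D: 978 − 1(38.54) − 3(99.98) = 639.5
  A: 0 + 2(38.54) = 77.09
  E: 0 + 1(99.98) = 99.98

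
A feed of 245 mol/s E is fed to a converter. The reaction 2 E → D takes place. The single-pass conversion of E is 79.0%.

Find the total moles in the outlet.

E reacted = 0.79 × 245 = 193.6 mol/s; ν_E = −2, so ξ = 193.6/2 = 96.78 mol/s.
Outlet amounts (n = n₀ + ν ξ):
  E: 245 − 2(96.78) = 51.45
  D: 0 + 1(96.78) = 96.78
Total out = 51.45 + 96.78 = 148.2 mol/s.

148 mol/s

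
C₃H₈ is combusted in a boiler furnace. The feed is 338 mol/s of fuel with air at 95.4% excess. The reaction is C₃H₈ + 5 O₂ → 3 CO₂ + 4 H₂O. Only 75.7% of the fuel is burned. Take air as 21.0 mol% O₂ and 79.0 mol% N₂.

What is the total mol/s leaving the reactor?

16300 mol/s

Stoichiometric O₂ = 5 × 338 = 1690 mol/s; O₂ fed = 1690 × 1.954 = 3302 mol/s.
N₂ fed = 3302 × 79/21 = 12420 mol/s.
Fuel reacted = 0.757 × 338 → ξ = 255.9 mol/s.
Outlet (n = n₀ + ν ξ):
  C₃H₈: 338 − 1(255.9) = 82.13
  O₂: 3302 − 5(255.9) = 2023
  N₂: 12420 (inert)
  CO₂: 0 + 3(255.9) = 767.6
  H₂O: 0 + 4(255.9) = 1023
Total out = 82.13 + 2023 + 12420 + 767.6 + 1023 = 16320 mol/s.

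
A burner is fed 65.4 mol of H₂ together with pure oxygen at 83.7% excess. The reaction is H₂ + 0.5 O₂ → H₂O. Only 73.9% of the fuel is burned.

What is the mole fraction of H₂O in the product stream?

Stoichiometric O₂ = 0.5 × 65.4 = 32.7 mol; O₂ fed = 32.7 × 1.837 = 60.07 mol.
Fuel reacted = 0.739 × 65.4 → ξ = 48.33 mol.
Outlet (n = n₀ + ν ξ):
  H₂: 65.4 − 1(48.33) = 17.07
  O₂: 60.07 − 0.5(48.33) = 35.9
  H₂O: 0 + 1(48.33) = 48.33
Total out = 101.3 mol; y_H₂O = 48.33 / 101.3 = 0.4771.

0.477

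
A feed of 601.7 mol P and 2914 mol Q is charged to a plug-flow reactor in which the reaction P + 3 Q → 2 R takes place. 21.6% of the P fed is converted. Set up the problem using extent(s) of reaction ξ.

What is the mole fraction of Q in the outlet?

P reacted = 0.216 × 601.7 = 130 mol; ν_P = −1, so ξ = 130/1 = 130 mol.
Outlet amounts (n = n₀ + ν ξ):
  P: 601.7 − 1(130) = 471.7
  Q: 2914 − 3(130) = 2524
  R: 0 + 2(130) = 259.9
Total out = 3256 mol; y_Q = 2524 / 3256 = 0.7753.

0.775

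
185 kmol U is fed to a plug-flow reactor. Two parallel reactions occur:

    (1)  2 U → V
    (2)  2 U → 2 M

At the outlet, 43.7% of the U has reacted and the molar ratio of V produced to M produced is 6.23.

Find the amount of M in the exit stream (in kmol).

Conversion of U: U consumed = 0.437 × 185 = 80.84 kmol = 2ξ₁ + 2ξ₂.
Selectivity: 1ξ₁ / (2ξ₂) = 6.23 → ξ₁ = 12.46 ξ₂.
Substitute: (2·12.46 + 2) ξ₂ = 80.84 → ξ₂ = 3.003 kmol, ξ₁ = 37.42 kmol.
Outlet amounts (n = n₀ + Σ ν·ξ):
  U: 185 − 2(37.42) − 2(3.003) = 104.2
  V: 0 + 1(37.42) = 37.42
  M: 0 + 2(3.003) = 6.006

6.01 kmol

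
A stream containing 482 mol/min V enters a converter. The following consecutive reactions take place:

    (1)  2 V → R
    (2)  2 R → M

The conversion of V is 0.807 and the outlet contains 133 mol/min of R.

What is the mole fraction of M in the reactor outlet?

Conversion of V: V consumed = 2ξ₁ = 0.807 × 482 → ξ₁ = 194.5 mol/min.
R balance: n_R = 0 + 1ξ₁ − 2ξ₂ = 133 → ξ₂ = (1·194.5 − 133)/2 = 30.74 mol/min.
Outlet amounts (n = n₀ + Σ ν·ξ):
  V: 482 − 2(194.5) = 93.03
  R: 0 + 1(194.5) − 2(30.74) = 133
  M: 0 + 1(30.74) = 30.74
Total out = 256.8 mol/min; y_M = 30.74 / 256.8 = 0.1197.

0.12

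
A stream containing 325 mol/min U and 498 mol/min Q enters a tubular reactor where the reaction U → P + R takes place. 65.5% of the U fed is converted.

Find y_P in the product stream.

U reacted = 0.655 × 325 = 212.9 mol/min; ν_U = −1, so ξ = 212.9/1 = 212.9 mol/min.
Outlet amounts (n = n₀ + ν ξ):
  U: 325 − 1(212.9) = 112.1
  P: 0 + 1(212.9) = 212.9
  R: 0 + 1(212.9) = 212.9
  Q: 498 (inert)
Total out = 1036 mol/min; y_P = 212.9 / 1036 = 0.2055.

0.206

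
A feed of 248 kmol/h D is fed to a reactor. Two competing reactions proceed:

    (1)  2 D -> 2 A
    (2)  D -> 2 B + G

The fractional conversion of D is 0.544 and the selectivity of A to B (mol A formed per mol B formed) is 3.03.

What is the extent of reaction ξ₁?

Conversion of D: D consumed = 0.544 × 248 = 134.9 kmol/h = 2ξ₁ + 1ξ₂.
Selectivity: 2ξ₁ / (2ξ₂) = 3.03 → ξ₁ = 3.03 ξ₂.
Substitute: (2·3.03 + 1) ξ₂ = 134.9 → ξ₂ = 19.11 kmol/h, ξ₁ = 57.9 kmol/h.
Outlet amounts (n = n₀ + Σ ν·ξ):
  D: 248 − 2(57.9) − 1(19.11) = 113.1
  A: 0 + 2(57.9) = 115.8
  B: 0 + 2(19.11) = 38.22
  G: 0 + 1(19.11) = 19.11

ξ₁ = 57.9 kmol/h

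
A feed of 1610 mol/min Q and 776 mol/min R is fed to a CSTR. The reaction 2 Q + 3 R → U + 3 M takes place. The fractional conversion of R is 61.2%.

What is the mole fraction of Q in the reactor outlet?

R reacted = 0.612 × 776 = 474.9 mol/min; ν_R = −3, so ξ = 474.9/3 = 158.3 mol/min.
Outlet amounts (n = n₀ + ν ξ):
  Q: 1610 − 2(158.3) = 1293
  R: 776 − 3(158.3) = 301.1
  U: 0 + 1(158.3) = 158.3
  M: 0 + 3(158.3) = 474.9
Total out = 2228 mol/min; y_Q = 1293 / 2228 = 0.5806.

0.581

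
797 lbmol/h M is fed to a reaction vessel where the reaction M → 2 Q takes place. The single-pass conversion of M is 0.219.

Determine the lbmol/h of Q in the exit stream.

M reacted = 0.219 × 797 = 174.5 lbmol/h; ν_M = −1, so ξ = 174.5/1 = 174.5 lbmol/h.
Outlet amounts (n = n₀ + ν ξ):
  M: 797 − 1(174.5) = 622.5
  Q: 0 + 2(174.5) = 349.1

349 lbmol/h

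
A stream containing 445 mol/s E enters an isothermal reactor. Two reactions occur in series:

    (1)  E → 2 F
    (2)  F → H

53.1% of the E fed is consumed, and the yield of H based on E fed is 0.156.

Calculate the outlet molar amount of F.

403 mol/s

Conversion of E: E consumed = 1ξ₁ = 0.531 × 445 → ξ₁ = 236.3 mol/s.
Yield of H: 1ξ₂ / 445 = 0.156 → ξ₂ = 69.42 mol/s.
Outlet amounts (n = n₀ + Σ ν·ξ):
  E: 445 − 1(236.3) = 208.7
  F: 0 + 2(236.3) − 1(69.42) = 403.2
  H: 0 + 1(69.42) = 69.42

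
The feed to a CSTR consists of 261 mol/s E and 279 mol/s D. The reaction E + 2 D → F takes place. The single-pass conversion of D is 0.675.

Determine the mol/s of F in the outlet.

D reacted = 0.675 × 279 = 188.3 mol/s; ν_D = −2, so ξ = 188.3/2 = 94.16 mol/s.
Outlet amounts (n = n₀ + ν ξ):
  E: 261 − 1(94.16) = 166.8
  D: 279 − 2(94.16) = 90.67
  F: 0 + 1(94.16) = 94.16

94.2 mol/s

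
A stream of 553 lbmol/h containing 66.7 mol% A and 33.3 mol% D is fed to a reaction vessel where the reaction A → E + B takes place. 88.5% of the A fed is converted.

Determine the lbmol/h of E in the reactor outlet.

326 lbmol/h

A reacted = 0.885 × 368.9 = 326.4 lbmol/h; ν_A = −1, so ξ = 326.4/1 = 326.4 lbmol/h.
Outlet amounts (n = n₀ + ν ξ):
  A: 368.9 − 1(326.4) = 42.42
  E: 0 + 1(326.4) = 326.4
  B: 0 + 1(326.4) = 326.4
  D: 184.1 (inert)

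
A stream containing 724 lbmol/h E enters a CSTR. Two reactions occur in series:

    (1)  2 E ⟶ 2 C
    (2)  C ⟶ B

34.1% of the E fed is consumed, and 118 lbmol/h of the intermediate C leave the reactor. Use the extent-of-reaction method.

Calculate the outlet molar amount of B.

Conversion of E: E consumed = 2ξ₁ = 0.341 × 724 → ξ₁ = 123.4 lbmol/h.
C balance: n_C = 0 + 2ξ₁ − 1ξ₂ = 118 → ξ₂ = (2·123.4 − 118)/1 = 128.9 lbmol/h.
Outlet amounts (n = n₀ + Σ ν·ξ):
  E: 724 − 2(123.4) = 477.1
  C: 0 + 2(123.4) − 1(128.9) = 118
  B: 0 + 1(128.9) = 128.9

129 lbmol/h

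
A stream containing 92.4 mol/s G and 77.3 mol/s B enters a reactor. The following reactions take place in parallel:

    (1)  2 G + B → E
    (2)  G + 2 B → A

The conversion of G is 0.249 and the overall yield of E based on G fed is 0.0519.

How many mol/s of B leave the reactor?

45.7 mol/s

Yield of E: 1ξ₁ / 92.4 = 0.0519 → ξ₁ = 4.796 mol/s.
Conversion of G: 2ξ₁ + 1ξ₂ = 0.249 × 92.4 = 23.01 → ξ₂ = 13.42 mol/s.
Outlet amounts (n = n₀ + Σ ν·ξ):
  G: 92.4 − 2(4.796) − 1(13.42) = 69.39
  B: 77.3 − 1(4.796) − 2(13.42) = 45.67
  E: 0 + 1(4.796) = 4.796
  A: 0 + 1(13.42) = 13.42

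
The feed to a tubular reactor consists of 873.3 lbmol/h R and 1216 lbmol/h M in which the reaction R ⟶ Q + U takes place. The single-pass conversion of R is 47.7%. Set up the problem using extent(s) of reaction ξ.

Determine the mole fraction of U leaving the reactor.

R reacted = 0.477 × 873.3 = 416.6 lbmol/h; ν_R = −1, so ξ = 416.6/1 = 416.6 lbmol/h.
Outlet amounts (n = n₀ + ν ξ):
  R: 873.3 − 1(416.6) = 456.7
  Q: 0 + 1(416.6) = 416.6
  U: 0 + 1(416.6) = 416.6
  M: 1216 (inert)
Total out = 2506 lbmol/h; y_U = 416.6 / 2506 = 0.1662.

0.166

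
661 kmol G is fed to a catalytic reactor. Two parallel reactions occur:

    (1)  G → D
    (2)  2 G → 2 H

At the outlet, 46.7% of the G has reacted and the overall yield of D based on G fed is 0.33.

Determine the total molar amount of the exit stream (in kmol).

661 kmol

Yield of D: 1ξ₁ / 661 = 0.33 → ξ₁ = 218.1 kmol.
Conversion of G: 1ξ₁ + 2ξ₂ = 0.467 × 661 = 308.7 → ξ₂ = 45.28 kmol.
Outlet amounts (n = n₀ + Σ ν·ξ):
  G: 661 − 1(218.1) − 2(45.28) = 352.3
  D: 0 + 1(218.1) = 218.1
  H: 0 + 2(45.28) = 90.56
Total out = 352.3 + 218.1 + 90.56 = 661 kmol.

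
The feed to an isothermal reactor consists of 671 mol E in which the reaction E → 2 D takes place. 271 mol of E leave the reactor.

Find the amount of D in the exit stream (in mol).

For E: n = n₀ − 1ξ → 271 = 671 − 1ξ, giving ξ = 400 mol.
Outlet amounts (n = n₀ + ν ξ):
  E: 671 − 1(400) = 271
  D: 0 + 2(400) = 800

800 mol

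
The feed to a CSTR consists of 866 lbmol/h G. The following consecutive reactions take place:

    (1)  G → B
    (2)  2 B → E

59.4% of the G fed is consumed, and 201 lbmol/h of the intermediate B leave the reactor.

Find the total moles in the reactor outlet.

709 lbmol/h

Conversion of G: G consumed = 1ξ₁ = 0.594 × 866 → ξ₁ = 514.4 lbmol/h.
B balance: n_B = 0 + 1ξ₁ − 2ξ₂ = 201 → ξ₂ = (1·514.4 − 201)/2 = 156.7 lbmol/h.
Outlet amounts (n = n₀ + Σ ν·ξ):
  G: 866 − 1(514.4) = 351.6
  B: 0 + 1(514.4) − 2(156.7) = 201
  E: 0 + 1(156.7) = 156.7
Total out = 351.6 + 201 + 156.7 = 709.3 lbmol/h.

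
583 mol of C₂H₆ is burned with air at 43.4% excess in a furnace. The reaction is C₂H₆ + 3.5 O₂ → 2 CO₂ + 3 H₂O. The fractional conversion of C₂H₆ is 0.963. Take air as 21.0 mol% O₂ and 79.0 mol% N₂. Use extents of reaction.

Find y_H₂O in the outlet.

0.114

Stoichiometric O₂ = 3.5 × 583 = 2040 mol; O₂ fed = 2040 × 1.434 = 2926 mol.
N₂ fed = 2926 × 79/21 = 11010 mol.
Fuel reacted = 0.963 × 583 → ξ = 561.4 mol.
Outlet (n = n₀ + ν ξ):
  C₂H₆: 583 − 1(561.4) = 21.57
  O₂: 2926 − 3.5(561.4) = 961.1
  N₂: 11010 (inert)
  CO₂: 0 + 2(561.4) = 1123
  H₂O: 0 + 3(561.4) = 1684
Total out = 14800 mol; y_H₂O = 1684 / 14800 = 0.1138.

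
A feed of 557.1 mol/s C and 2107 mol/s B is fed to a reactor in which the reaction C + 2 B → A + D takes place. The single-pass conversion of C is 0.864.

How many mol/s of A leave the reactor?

C reacted = 0.864 × 557.1 = 481.3 mol/s; ν_C = −1, so ξ = 481.3/1 = 481.3 mol/s.
Outlet amounts (n = n₀ + ν ξ):
  C: 557.1 − 1(481.3) = 75.77
  B: 2107 − 2(481.3) = 1144
  A: 0 + 1(481.3) = 481.3
  D: 0 + 1(481.3) = 481.3

481 mol/s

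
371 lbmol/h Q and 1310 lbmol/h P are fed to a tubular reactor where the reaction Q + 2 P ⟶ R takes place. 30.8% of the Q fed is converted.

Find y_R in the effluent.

Q reacted = 0.308 × 371 = 114.3 lbmol/h; ν_Q = −1, so ξ = 114.3/1 = 114.3 lbmol/h.
Outlet amounts (n = n₀ + ν ξ):
  Q: 371 − 1(114.3) = 256.7
  P: 1310 − 2(114.3) = 1081
  R: 0 + 1(114.3) = 114.3
Total out = 1452 lbmol/h; y_R = 114.3 / 1452 = 0.07867.

0.0787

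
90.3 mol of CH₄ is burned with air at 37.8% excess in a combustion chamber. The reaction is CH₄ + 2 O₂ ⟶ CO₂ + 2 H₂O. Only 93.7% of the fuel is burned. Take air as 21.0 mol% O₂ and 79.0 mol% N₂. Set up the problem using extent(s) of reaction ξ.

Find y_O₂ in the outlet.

0.0624

Stoichiometric O₂ = 2 × 90.3 = 180.6 mol; O₂ fed = 180.6 × 1.378 = 248.9 mol.
N₂ fed = 248.9 × 79/21 = 936.2 mol.
Fuel reacted = 0.937 × 90.3 → ξ = 84.61 mol.
Outlet (n = n₀ + ν ξ):
  CH₄: 90.3 − 1(84.61) = 5.689
  O₂: 248.9 − 2(84.61) = 79.64
  N₂: 936.2 (inert)
  CO₂: 0 + 1(84.61) = 84.61
  H₂O: 0 + 2(84.61) = 169.2
Total out = 1275 mol; y_O₂ = 79.64 / 1275 = 0.06245.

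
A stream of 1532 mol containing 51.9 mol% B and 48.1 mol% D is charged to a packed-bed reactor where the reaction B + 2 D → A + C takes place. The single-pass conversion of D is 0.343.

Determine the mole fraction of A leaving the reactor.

0.0899

D reacted = 0.343 × 736.9 = 252.8 mol; ν_D = −2, so ξ = 252.8/2 = 126.4 mol.
Outlet amounts (n = n₀ + ν ξ):
  B: 795.1 − 1(126.4) = 668.7
  D: 736.9 − 2(126.4) = 484.1
  A: 0 + 1(126.4) = 126.4
  C: 0 + 1(126.4) = 126.4
Total out = 1406 mol; y_A = 126.4 / 1406 = 0.08991.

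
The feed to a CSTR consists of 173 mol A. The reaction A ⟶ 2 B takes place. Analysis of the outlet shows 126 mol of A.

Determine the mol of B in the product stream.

94 mol

For A: n = n₀ − 1ξ → 126 = 173 − 1ξ, giving ξ = 47 mol.
Outlet amounts (n = n₀ + ν ξ):
  A: 173 − 1(47) = 126
  B: 0 + 2(47) = 94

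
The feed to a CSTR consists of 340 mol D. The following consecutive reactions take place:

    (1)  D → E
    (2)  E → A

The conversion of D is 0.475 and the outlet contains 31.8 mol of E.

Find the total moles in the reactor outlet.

Conversion of D: D consumed = 1ξ₁ = 0.475 × 340 → ξ₁ = 161.5 mol.
E balance: n_E = 0 + 1ξ₁ − 1ξ₂ = 31.8 → ξ₂ = (1·161.5 − 31.8)/1 = 129.7 mol.
Outlet amounts (n = n₀ + Σ ν·ξ):
  D: 340 − 1(161.5) = 178.5
  E: 0 + 1(161.5) − 1(129.7) = 31.8
  A: 0 + 1(129.7) = 129.7
Total out = 178.5 + 31.8 + 129.7 = 340 mol.

340 mol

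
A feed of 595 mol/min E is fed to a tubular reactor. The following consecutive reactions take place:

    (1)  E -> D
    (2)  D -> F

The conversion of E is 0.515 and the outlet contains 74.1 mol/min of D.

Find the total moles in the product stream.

Conversion of E: E consumed = 1ξ₁ = 0.515 × 595 → ξ₁ = 306.4 mol/min.
D balance: n_D = 0 + 1ξ₁ − 1ξ₂ = 74.1 → ξ₂ = (1·306.4 − 74.1)/1 = 232.3 mol/min.
Outlet amounts (n = n₀ + Σ ν·ξ):
  E: 595 − 1(306.4) = 288.6
  D: 0 + 1(306.4) − 1(232.3) = 74.1
  F: 0 + 1(232.3) = 232.3
Total out = 288.6 + 74.1 + 232.3 = 595 mol/min.

595 mol/min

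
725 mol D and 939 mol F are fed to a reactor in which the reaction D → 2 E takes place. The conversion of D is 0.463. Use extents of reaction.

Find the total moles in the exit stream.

2000 mol

D reacted = 0.463 × 725 = 335.7 mol; ν_D = −1, so ξ = 335.7/1 = 335.7 mol.
Outlet amounts (n = n₀ + ν ξ):
  D: 725 − 1(335.7) = 389.3
  E: 0 + 2(335.7) = 671.4
  F: 939 (inert)
Total out = 389.3 + 671.4 + 939 = 2000 mol.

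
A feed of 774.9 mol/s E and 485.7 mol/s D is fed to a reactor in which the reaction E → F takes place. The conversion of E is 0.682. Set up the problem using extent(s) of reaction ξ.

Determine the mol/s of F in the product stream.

E reacted = 0.682 × 774.9 = 528.5 mol/s; ν_E = −1, so ξ = 528.5/1 = 528.5 mol/s.
Outlet amounts (n = n₀ + ν ξ):
  E: 774.9 − 1(528.5) = 246.4
  F: 0 + 1(528.5) = 528.5
  D: 485.7 (inert)

528 mol/s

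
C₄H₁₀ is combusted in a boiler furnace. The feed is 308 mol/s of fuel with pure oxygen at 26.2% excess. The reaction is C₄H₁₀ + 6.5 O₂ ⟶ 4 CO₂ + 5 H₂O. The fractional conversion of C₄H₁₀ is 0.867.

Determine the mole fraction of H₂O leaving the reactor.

Stoichiometric O₂ = 6.5 × 308 = 2002 mol/s; O₂ fed = 2002 × 1.262 = 2527 mol/s.
Fuel reacted = 0.867 × 308 → ξ = 267 mol/s.
Outlet (n = n₀ + ν ξ):
  C₄H₁₀: 308 − 1(267) = 40.96
  O₂: 2527 − 6.5(267) = 790.8
  CO₂: 0 + 4(267) = 1068
  H₂O: 0 + 5(267) = 1335
Total out = 3235 mol/s; y_H₂O = 1335 / 3235 = 0.4127.

0.413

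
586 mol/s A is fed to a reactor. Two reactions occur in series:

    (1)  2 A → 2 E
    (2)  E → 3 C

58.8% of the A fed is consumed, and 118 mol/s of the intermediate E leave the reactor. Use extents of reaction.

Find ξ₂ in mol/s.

ξ₂ = 227 mol/s

Conversion of A: A consumed = 2ξ₁ = 0.588 × 586 → ξ₁ = 172.3 mol/s.
E balance: n_E = 0 + 2ξ₁ − 1ξ₂ = 118 → ξ₂ = (2·172.3 − 118)/1 = 226.6 mol/s.
Outlet amounts (n = n₀ + Σ ν·ξ):
  A: 586 − 2(172.3) = 241.4
  E: 0 + 2(172.3) − 1(226.6) = 118
  C: 0 + 3(226.6) = 679.7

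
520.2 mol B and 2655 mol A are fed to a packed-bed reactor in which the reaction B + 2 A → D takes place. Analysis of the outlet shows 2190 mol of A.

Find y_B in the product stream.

For A: n = n₀ − 2ξ → 2190 = 2655 − 2ξ, giving ξ = 232.5 mol.
Outlet amounts (n = n₀ + ν ξ):
  B: 520.2 − 1(232.5) = 287.7
  A: 2655 − 2(232.5) = 2190
  D: 0 + 1(232.5) = 232.5
Total out = 2710 mol; y_B = 287.7 / 2710 = 0.1062.

0.106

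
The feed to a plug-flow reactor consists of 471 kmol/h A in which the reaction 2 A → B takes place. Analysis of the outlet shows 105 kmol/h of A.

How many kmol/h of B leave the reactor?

For A: n = n₀ − 2ξ → 105 = 471 − 2ξ, giving ξ = 183 kmol/h.
Outlet amounts (n = n₀ + ν ξ):
  A: 471 − 2(183) = 105
  B: 0 + 1(183) = 183

183 kmol/h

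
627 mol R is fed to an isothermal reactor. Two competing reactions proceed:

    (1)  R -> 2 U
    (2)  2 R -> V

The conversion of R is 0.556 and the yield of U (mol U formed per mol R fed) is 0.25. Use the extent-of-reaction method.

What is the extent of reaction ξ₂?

Yield of U: 2ξ₁ / 627 = 0.25 → ξ₁ = 78.38 mol.
Conversion of R: 1ξ₁ + 2ξ₂ = 0.556 × 627 = 348.6 → ξ₂ = 135.1 mol.
Outlet amounts (n = n₀ + Σ ν·ξ):
  R: 627 − 1(78.38) − 2(135.1) = 278.4
  U: 0 + 2(78.38) = 156.8
  V: 0 + 1(135.1) = 135.1

ξ₂ = 135 mol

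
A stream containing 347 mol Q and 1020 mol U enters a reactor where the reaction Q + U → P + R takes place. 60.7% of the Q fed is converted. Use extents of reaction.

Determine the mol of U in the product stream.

Q reacted = 0.607 × 347 = 210.6 mol; ν_Q = −1, so ξ = 210.6/1 = 210.6 mol.
Outlet amounts (n = n₀ + ν ξ):
  Q: 347 − 1(210.6) = 136.4
  U: 1020 − 1(210.6) = 809.4
  P: 0 + 1(210.6) = 210.6
  R: 0 + 1(210.6) = 210.6

809 mol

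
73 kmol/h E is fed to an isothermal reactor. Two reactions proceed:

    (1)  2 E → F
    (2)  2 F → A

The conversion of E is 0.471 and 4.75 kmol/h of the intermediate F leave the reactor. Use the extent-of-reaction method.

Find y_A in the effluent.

Conversion of E: E consumed = 2ξ₁ = 0.471 × 73 → ξ₁ = 17.19 kmol/h.
F balance: n_F = 0 + 1ξ₁ − 2ξ₂ = 4.75 → ξ₂ = (1·17.19 − 4.75)/2 = 6.221 kmol/h.
Outlet amounts (n = n₀ + Σ ν·ξ):
  E: 73 − 2(17.19) = 38.62
  F: 0 + 1(17.19) − 2(6.221) = 4.75
  A: 0 + 1(6.221) = 6.221
Total out = 49.59 kmol/h; y_A = 6.221 / 49.59 = 0.1254.

0.125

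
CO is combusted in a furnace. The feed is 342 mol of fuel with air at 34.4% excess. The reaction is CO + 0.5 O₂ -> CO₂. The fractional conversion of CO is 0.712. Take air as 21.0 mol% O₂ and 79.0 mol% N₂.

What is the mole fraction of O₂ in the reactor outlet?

0.0822

Stoichiometric O₂ = 0.5 × 342 = 171 mol; O₂ fed = 171 × 1.344 = 229.8 mol.
N₂ fed = 229.8 × 79/21 = 864.6 mol.
Fuel reacted = 0.712 × 342 → ξ = 243.5 mol.
Outlet (n = n₀ + ν ξ):
  CO: 342 − 1(243.5) = 98.5
  O₂: 229.8 − 0.5(243.5) = 108.1
  N₂: 864.6 (inert)
  CO₂: 0 + 1(243.5) = 243.5
Total out = 1315 mol; y_O₂ = 108.1 / 1315 = 0.08221.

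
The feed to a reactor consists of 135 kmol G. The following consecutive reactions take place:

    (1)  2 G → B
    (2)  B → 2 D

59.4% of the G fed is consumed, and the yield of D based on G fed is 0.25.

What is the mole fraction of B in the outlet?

Conversion of G: G consumed = 2ξ₁ = 0.594 × 135 → ξ₁ = 40.09 kmol.
Yield of D: 2ξ₂ / 135 = 0.25 → ξ₂ = 16.88 kmol.
Outlet amounts (n = n₀ + Σ ν·ξ):
  G: 135 − 2(40.09) = 54.81
  B: 0 + 1(40.09) − 1(16.88) = 23.22
  D: 0 + 2(16.88) = 33.75
Total out = 111.8 kmol; y_B = 23.22 / 111.8 = 0.2077.

0.208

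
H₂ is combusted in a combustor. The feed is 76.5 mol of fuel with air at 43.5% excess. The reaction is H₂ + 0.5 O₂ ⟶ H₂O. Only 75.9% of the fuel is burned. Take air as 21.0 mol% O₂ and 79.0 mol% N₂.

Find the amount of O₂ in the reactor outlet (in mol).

Stoichiometric O₂ = 0.5 × 76.5 = 38.25 mol; O₂ fed = 38.25 × 1.435 = 54.89 mol.
N₂ fed = 54.89 × 79/21 = 206.5 mol.
Fuel reacted = 0.759 × 76.5 → ξ = 58.06 mol.
Outlet (n = n₀ + ν ξ):
  H₂: 76.5 − 1(58.06) = 18.44
  O₂: 54.89 − 0.5(58.06) = 25.86
  N₂: 206.5 (inert)
  H₂O: 0 + 1(58.06) = 58.06

25.9 mol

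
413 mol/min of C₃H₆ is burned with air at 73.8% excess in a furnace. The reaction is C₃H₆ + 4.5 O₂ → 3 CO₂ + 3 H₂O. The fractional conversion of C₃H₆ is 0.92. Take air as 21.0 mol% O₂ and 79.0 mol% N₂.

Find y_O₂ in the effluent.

Stoichiometric O₂ = 4.5 × 413 = 1858 mol/min; O₂ fed = 1858 × 1.738 = 3230 mol/min.
N₂ fed = 3230 × 79/21 = 12150 mol/min.
Fuel reacted = 0.92 × 413 → ξ = 380 mol/min.
Outlet (n = n₀ + ν ξ):
  C₃H₆: 413 − 1(380) = 33.04
  O₂: 3230 − 4.5(380) = 1520
  N₂: 12150 (inert)
  CO₂: 0 + 3(380) = 1140
  H₂O: 0 + 3(380) = 1140
Total out = 15980 mol/min; y_O₂ = 1520 / 15980 = 0.09511.

0.0951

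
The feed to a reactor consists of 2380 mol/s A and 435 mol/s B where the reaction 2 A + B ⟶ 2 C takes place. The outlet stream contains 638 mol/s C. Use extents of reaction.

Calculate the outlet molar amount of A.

For C: n = n₀ + 2ξ → 638 = 0 + 2ξ, giving ξ = 319 mol/s.
Outlet amounts (n = n₀ + ν ξ):
  A: 2380 − 2(319) = 1742
  B: 435 − 1(319) = 116
  C: 0 + 2(319) = 638

1740 mol/s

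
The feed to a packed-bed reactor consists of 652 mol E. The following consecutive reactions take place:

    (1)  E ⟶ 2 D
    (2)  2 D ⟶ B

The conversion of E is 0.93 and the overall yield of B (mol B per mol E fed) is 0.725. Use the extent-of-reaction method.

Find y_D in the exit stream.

Conversion of E: E consumed = 1ξ₁ = 0.93 × 652 → ξ₁ = 606.4 mol.
Yield of B: 1ξ₂ / 652 = 0.725 → ξ₂ = 472.7 mol.
Outlet amounts (n = n₀ + Σ ν·ξ):
  E: 652 − 1(606.4) = 45.64
  D: 0 + 2(606.4) − 2(472.7) = 267.3
  B: 0 + 1(472.7) = 472.7
Total out = 785.7 mol; y_D = 267.3 / 785.7 = 0.3402.

0.34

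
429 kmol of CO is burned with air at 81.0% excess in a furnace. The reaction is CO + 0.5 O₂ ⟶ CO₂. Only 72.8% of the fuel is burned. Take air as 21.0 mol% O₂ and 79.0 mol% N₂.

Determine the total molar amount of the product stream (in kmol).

Stoichiometric O₂ = 0.5 × 429 = 214.5 kmol; O₂ fed = 214.5 × 1.810 = 388.2 kmol.
N₂ fed = 388.2 × 79/21 = 1461 kmol.
Fuel reacted = 0.728 × 429 → ξ = 312.3 kmol.
Outlet (n = n₀ + ν ξ):
  CO: 429 − 1(312.3) = 116.7
  O₂: 388.2 − 0.5(312.3) = 232.1
  N₂: 1461 (inert)
  CO₂: 0 + 1(312.3) = 312.3
Total out = 116.7 + 232.1 + 1461 + 312.3 = 2122 kmol.

2120 kmol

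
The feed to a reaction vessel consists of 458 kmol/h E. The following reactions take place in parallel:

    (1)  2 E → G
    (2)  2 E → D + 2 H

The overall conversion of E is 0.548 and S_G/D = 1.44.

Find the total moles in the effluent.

435 kmol/h

Conversion of E: E consumed = 0.548 × 458 = 251 kmol/h = 2ξ₁ + 2ξ₂.
Selectivity: 1ξ₁ / (1ξ₂) = 1.44 → ξ₁ = 1.44 ξ₂.
Substitute: (2·1.44 + 2) ξ₂ = 251 → ξ₂ = 51.43 kmol/h, ξ₁ = 74.06 kmol/h.
Outlet amounts (n = n₀ + Σ ν·ξ):
  E: 458 − 2(74.06) − 2(51.43) = 207
  G: 0 + 1(74.06) = 74.06
  D: 0 + 1(51.43) = 51.43
  H: 0 + 2(51.43) = 102.9
Total out = 207 + 74.06 + 51.43 + 102.9 = 435.4 kmol/h.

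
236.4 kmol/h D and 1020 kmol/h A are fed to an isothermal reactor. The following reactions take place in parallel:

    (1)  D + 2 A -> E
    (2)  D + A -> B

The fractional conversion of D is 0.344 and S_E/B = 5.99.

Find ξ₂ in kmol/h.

ξ₂ = 11.6 kmol/h

Conversion of D: D consumed = 0.344 × 236.4 = 81.32 kmol/h = 1ξ₁ + 1ξ₂.
Selectivity: 1ξ₁ / (1ξ₂) = 5.99 → ξ₁ = 5.99 ξ₂.
Substitute: (1·5.99 + 1) ξ₂ = 81.32 → ξ₂ = 11.63 kmol/h, ξ₁ = 69.69 kmol/h.
Outlet amounts (n = n₀ + Σ ν·ξ):
  D: 236.4 − 1(69.69) − 1(11.63) = 155.1
  A: 1020 − 2(69.69) − 1(11.63) = 869
  E: 0 + 1(69.69) = 69.69
  B: 0 + 1(11.63) = 11.63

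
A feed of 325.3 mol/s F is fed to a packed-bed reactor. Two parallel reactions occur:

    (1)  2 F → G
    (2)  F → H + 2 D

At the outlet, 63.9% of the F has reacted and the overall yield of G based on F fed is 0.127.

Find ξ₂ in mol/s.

ξ₂ = 125 mol/s

Yield of G: 1ξ₁ / 325.3 = 0.127 → ξ₁ = 41.31 mol/s.
Conversion of F: 2ξ₁ + 1ξ₂ = 0.639 × 325.3 = 207.9 → ξ₂ = 125.2 mol/s.
Outlet amounts (n = n₀ + Σ ν·ξ):
  F: 325.3 − 2(41.31) − 1(125.2) = 117.4
  G: 0 + 1(41.31) = 41.31
  H: 0 + 1(125.2) = 125.2
  D: 0 + 2(125.2) = 250.5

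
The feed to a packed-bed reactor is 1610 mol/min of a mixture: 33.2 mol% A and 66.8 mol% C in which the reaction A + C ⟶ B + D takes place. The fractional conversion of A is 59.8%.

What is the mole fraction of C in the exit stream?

0.469

A reacted = 0.598 × 534.5 = 319.6 mol/min; ν_A = −1, so ξ = 319.6/1 = 319.6 mol/min.
Outlet amounts (n = n₀ + ν ξ):
  A: 534.5 − 1(319.6) = 214.9
  C: 1075 − 1(319.6) = 755.8
  B: 0 + 1(319.6) = 319.6
  D: 0 + 1(319.6) = 319.6
Total out = 1610 mol/min; y_C = 755.8 / 1610 = 0.4695.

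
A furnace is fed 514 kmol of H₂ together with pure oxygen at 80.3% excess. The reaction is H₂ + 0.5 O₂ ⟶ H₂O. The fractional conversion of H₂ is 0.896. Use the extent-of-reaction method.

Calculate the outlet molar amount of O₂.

Stoichiometric O₂ = 0.5 × 514 = 257 kmol; O₂ fed = 257 × 1.803 = 463.4 kmol.
Fuel reacted = 0.896 × 514 → ξ = 460.5 kmol.
Outlet (n = n₀ + ν ξ):
  H₂: 514 − 1(460.5) = 53.46
  O₂: 463.4 − 0.5(460.5) = 233.1
  H₂O: 0 + 1(460.5) = 460.5

233 kmol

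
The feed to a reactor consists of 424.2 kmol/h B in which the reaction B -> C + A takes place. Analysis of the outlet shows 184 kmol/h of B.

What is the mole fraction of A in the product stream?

0.362

For B: n = n₀ − 1ξ → 184 = 424.2 − 1ξ, giving ξ = 240.2 kmol/h.
Outlet amounts (n = n₀ + ν ξ):
  B: 424.2 − 1(240.2) = 184
  C: 0 + 1(240.2) = 240.2
  A: 0 + 1(240.2) = 240.2
Total out = 664.4 kmol/h; y_A = 240.2 / 664.4 = 0.3615.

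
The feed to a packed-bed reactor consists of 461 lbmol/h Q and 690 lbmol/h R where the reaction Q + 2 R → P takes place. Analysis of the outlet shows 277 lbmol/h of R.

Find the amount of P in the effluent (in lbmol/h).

For R: n = n₀ − 2ξ → 277 = 690 − 2ξ, giving ξ = 206.5 lbmol/h.
Outlet amounts (n = n₀ + ν ξ):
  Q: 461 − 1(206.5) = 254.5
  R: 690 − 2(206.5) = 277
  P: 0 + 1(206.5) = 206.5

206 lbmol/h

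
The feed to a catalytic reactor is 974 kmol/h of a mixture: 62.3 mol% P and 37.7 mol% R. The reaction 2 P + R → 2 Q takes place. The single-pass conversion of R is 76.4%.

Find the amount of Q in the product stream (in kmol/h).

561 kmol/h

R reacted = 0.764 × 367.2 = 280.5 kmol/h; ν_R = −1, so ξ = 280.5/1 = 280.5 kmol/h.
Outlet amounts (n = n₀ + ν ξ):
  P: 606.8 − 2(280.5) = 45.72
  R: 367.2 − 1(280.5) = 86.66
  Q: 0 + 2(280.5) = 561.1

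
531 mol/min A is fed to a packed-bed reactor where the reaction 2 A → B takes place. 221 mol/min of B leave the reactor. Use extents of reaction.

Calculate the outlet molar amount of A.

For B: n = n₀ + 1ξ → 221 = 0 + 1ξ, giving ξ = 221 mol/min.
Outlet amounts (n = n₀ + ν ξ):
  A: 531 − 2(221) = 89
  B: 0 + 1(221) = 221

89 mol/min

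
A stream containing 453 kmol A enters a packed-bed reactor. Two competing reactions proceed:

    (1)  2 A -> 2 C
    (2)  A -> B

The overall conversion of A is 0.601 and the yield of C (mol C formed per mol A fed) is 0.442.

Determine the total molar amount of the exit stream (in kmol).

Yield of C: 2ξ₁ / 453 = 0.442 → ξ₁ = 100.1 kmol.
Conversion of A: 2ξ₁ + 1ξ₂ = 0.601 × 453 = 272.3 → ξ₂ = 72.03 kmol.
Outlet amounts (n = n₀ + Σ ν·ξ):
  A: 453 − 2(100.1) − 1(72.03) = 180.7
  C: 0 + 2(100.1) = 200.2
  B: 0 + 1(72.03) = 72.03
Total out = 180.7 + 200.2 + 72.03 = 453 kmol.

453 kmol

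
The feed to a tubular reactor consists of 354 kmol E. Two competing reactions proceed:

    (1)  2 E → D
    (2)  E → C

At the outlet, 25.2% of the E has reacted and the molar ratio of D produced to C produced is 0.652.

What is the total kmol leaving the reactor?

Conversion of E: E consumed = 0.252 × 354 = 89.21 kmol = 2ξ₁ + 1ξ₂.
Selectivity: 1ξ₁ / (1ξ₂) = 0.652 → ξ₁ = 0.652 ξ₂.
Substitute: (2·0.652 + 1) ξ₂ = 89.21 → ξ₂ = 38.72 kmol, ξ₁ = 25.24 kmol.
Outlet amounts (n = n₀ + Σ ν·ξ):
  E: 354 − 2(25.24) − 1(38.72) = 264.8
  D: 0 + 1(25.24) = 25.24
  C: 0 + 1(38.72) = 38.72
Total out = 264.8 + 25.24 + 38.72 = 328.8 kmol.

329 kmol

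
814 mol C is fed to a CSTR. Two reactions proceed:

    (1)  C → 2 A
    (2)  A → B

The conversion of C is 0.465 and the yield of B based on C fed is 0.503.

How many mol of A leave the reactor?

348 mol

Conversion of C: C consumed = 1ξ₁ = 0.465 × 814 → ξ₁ = 378.5 mol.
Yield of B: 1ξ₂ / 814 = 0.503 → ξ₂ = 409.4 mol.
Outlet amounts (n = n₀ + Σ ν·ξ):
  C: 814 − 1(378.5) = 435.5
  A: 0 + 2(378.5) − 1(409.4) = 347.6
  B: 0 + 1(409.4) = 409.4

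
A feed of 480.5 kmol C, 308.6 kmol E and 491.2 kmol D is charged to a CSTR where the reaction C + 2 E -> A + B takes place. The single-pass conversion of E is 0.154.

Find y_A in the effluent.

0.0189

E reacted = 0.154 × 308.6 = 47.52 kmol; ν_E = −2, so ξ = 47.52/2 = 23.76 kmol.
Outlet amounts (n = n₀ + ν ξ):
  C: 480.5 − 1(23.76) = 456.7
  E: 308.6 − 2(23.76) = 261.1
  A: 0 + 1(23.76) = 23.76
  B: 0 + 1(23.76) = 23.76
  D: 491.2 (inert)
Total out = 1257 kmol; y_A = 23.76 / 1257 = 0.01891.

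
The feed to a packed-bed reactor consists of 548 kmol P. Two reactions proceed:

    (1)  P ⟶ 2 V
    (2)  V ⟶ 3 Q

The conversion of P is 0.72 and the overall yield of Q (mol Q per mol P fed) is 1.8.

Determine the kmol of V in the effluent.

Conversion of P: P consumed = 1ξ₁ = 0.72 × 548 → ξ₁ = 394.6 kmol.
Yield of Q: 3ξ₂ / 548 = 1.8 → ξ₂ = 328.8 kmol.
Outlet amounts (n = n₀ + Σ ν·ξ):
  P: 548 − 1(394.6) = 153.4
  V: 0 + 2(394.6) − 1(328.8) = 460.3
  Q: 0 + 3(328.8) = 986.4

460 kmol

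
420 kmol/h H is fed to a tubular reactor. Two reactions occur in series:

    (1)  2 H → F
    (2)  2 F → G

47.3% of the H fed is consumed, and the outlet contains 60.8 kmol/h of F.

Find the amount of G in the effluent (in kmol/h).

Conversion of H: H consumed = 2ξ₁ = 0.473 × 420 → ξ₁ = 99.33 kmol/h.
F balance: n_F = 0 + 1ξ₁ − 2ξ₂ = 60.8 → ξ₂ = (1·99.33 − 60.8)/2 = 19.27 kmol/h.
Outlet amounts (n = n₀ + Σ ν·ξ):
  H: 420 − 2(99.33) = 221.3
  F: 0 + 1(99.33) − 2(19.27) = 60.8
  G: 0 + 1(19.27) = 19.27

19.3 kmol/h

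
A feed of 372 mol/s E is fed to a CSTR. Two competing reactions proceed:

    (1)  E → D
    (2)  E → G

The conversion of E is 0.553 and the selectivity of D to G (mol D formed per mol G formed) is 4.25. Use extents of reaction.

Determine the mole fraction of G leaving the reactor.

0.105

Conversion of E: E consumed = 0.553 × 372 = 205.7 mol/s = 1ξ₁ + 1ξ₂.
Selectivity: 1ξ₁ / (1ξ₂) = 4.25 → ξ₁ = 4.25 ξ₂.
Substitute: (1·4.25 + 1) ξ₂ = 205.7 → ξ₂ = 39.18 mol/s, ξ₁ = 166.5 mol/s.
Outlet amounts (n = n₀ + Σ ν·ξ):
  E: 372 − 1(166.5) − 1(39.18) = 166.3
  D: 0 + 1(166.5) = 166.5
  G: 0 + 1(39.18) = 39.18
Total out = 372 mol/s; y_G = 39.18 / 372 = 0.1053.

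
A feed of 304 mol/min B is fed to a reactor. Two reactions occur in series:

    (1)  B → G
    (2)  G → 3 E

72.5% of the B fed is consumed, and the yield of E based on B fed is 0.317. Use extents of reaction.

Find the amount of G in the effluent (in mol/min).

Conversion of B: B consumed = 1ξ₁ = 0.725 × 304 → ξ₁ = 220.4 mol/min.
Yield of E: 3ξ₂ / 304 = 0.317 → ξ₂ = 32.12 mol/min.
Outlet amounts (n = n₀ + Σ ν·ξ):
  B: 304 − 1(220.4) = 83.6
  G: 0 + 1(220.4) − 1(32.12) = 188.3
  E: 0 + 3(32.12) = 96.37

188 mol/min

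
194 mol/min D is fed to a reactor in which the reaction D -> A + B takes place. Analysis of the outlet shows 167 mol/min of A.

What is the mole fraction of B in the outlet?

0.463

For A: n = n₀ + 1ξ → 167 = 0 + 1ξ, giving ξ = 167 mol/min.
Outlet amounts (n = n₀ + ν ξ):
  D: 194 − 1(167) = 27
  A: 0 + 1(167) = 167
  B: 0 + 1(167) = 167
Total out = 361 mol/min; y_B = 167 / 361 = 0.4626.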